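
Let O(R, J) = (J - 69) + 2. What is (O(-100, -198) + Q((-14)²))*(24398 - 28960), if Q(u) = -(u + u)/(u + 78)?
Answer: 166517562/137 ≈ 1.2155e+6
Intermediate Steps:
Q(u) = -2*u/(78 + u)
O(R, J) = -67 + J (O(R, J) = (-69 + J) + 2 = -67 + J)
(O(-100, -198) + Q((-14)²))*(24398 - 28960) = ((-67 - 198) - 2*(-14)²/(78 + (-14)²))*(24398 - 28960) = (-265 - 2*196/(78 + 196))*(-4562) = (-265 - 2*196/274)*(-4562) = (-265 - 2*196*1/274)*(-4562) = (-265 - 196/137)*(-4562) = -36501/137*(-4562) = 166517562/137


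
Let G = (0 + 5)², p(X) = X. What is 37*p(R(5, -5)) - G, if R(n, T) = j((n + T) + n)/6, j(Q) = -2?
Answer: -112/3 ≈ -37.333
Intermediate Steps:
R(n, T) = -⅓ (R(n, T) = -2/6 = -2*⅙ = -⅓)
G = 25 (G = 5² = 25)
37*p(R(5, -5)) - G = 37*(-⅓) - 1*25 = -37/3 - 25 = -112/3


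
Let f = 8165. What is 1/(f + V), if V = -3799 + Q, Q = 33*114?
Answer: 1/8128 ≈ 0.00012303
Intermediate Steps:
Q = 3762
V = -37 (V = -3799 + 3762 = -37)
1/(f + V) = 1/(8165 - 37) = 1/8128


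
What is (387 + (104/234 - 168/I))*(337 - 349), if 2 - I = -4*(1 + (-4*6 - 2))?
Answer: -98068/21 ≈ -4669.9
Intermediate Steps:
I = -98 (I = 2 - (-4)*(1 + (-4*6 - 2)) = 2 - (-4)*(1 + (-24 - 2)) = 2 - (-4)*(1 - 26) = 2 - (-4)*(-25) = 2 - 1*100 = 2 - 100 = -98)
(387 + (104/234 - 168/I))*(337 - 349) = (387 + (104/234 - 168/(-98)))*(337 - 349) = (387 + (104*(1/234) - 168*(-1/98)))*(-12) = (387 + (4/9 + 12/7))*(-12) = (387 + 136/63)*(-12) = (24517/63)*(-12) = -98068/21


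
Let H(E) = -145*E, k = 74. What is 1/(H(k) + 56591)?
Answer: 1/45861 ≈ 2.1805e-5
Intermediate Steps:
1/(H(k) + 56591) = 1/(-145*74 + 56591) = 1/(-10730 + 56591) = 1/45861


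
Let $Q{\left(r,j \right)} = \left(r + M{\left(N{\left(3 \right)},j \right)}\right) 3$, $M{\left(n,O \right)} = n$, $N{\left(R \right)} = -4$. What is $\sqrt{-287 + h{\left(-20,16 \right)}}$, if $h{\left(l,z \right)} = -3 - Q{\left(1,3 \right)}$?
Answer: $i \sqrt{281} \approx 16.763 i$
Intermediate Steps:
$Q{\left(r,j \right)} = -12 + 3 r$ ($Q{\left(r,j \right)} = \left(r - 4\right) 3 = \left(-4 + r\right) 3 = -12 + 3 r$)
$h{\left(l,z \right)} = 6$ ($h{\left(l,z \right)} = -3 - \left(-12 + 3 \cdot 1\right) = -3 - \left(-12 + 3\right) = -3 - -9 = -3 + 9 = 6$)
$\sqrt{-287 + h{\left(-20,16 \right)}} = \sqrt{-287 + 6} = \sqrt{-281} = i \sqrt{281}$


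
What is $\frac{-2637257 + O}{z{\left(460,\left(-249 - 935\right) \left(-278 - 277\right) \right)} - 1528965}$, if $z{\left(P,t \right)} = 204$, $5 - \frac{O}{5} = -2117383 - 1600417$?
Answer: $- \frac{5317256}{509587} \approx -10.434$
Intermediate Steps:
$O = 18589025$ ($O = 25 - 5 \left(-2117383 - 1600417\right) = 25 - -18589000 = 25 + 18589000 = 18589025$)
$\frac{-2637257 + O}{z{\left(460,\left(-249 - 935\right) \left(-278 - 277\right) \right)} - 1528965} = \frac{-2637257 + 18589025}{204 - 1528965} = \frac{15951768}{-1528761} = 15951768 \left(- \frac{1}{1528761}\right) = - \frac{5317256}{509587}$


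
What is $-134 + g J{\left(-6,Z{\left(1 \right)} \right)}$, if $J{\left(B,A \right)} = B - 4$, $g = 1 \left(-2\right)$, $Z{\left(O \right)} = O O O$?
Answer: $-114$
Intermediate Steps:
$Z{\left(O \right)} = O^{3}$ ($Z{\left(O \right)} = O^{2} O = O^{3}$)
$g = -2$
$J{\left(B,A \right)} = -4 + B$ ($J{\left(B,A \right)} = B - 4 = -4 + B$)
$-134 + g J{\left(-6,Z{\left(1 \right)} \right)} = -134 - 2 \left(-4 - 6\right) = -134 - -20 = -134 + 20 = -114$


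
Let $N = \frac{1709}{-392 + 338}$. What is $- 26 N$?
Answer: $\frac{22217}{27} \approx 822.85$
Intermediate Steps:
$N = - \frac{1709}{54}$ ($N = \frac{1709}{-54} = 1709 \left(- \frac{1}{54}\right) = - \frac{1709}{54} \approx -31.648$)
$- 26 N = \left(-26\right) \left(- \frac{1709}{54}\right) = \frac{22217}{27}$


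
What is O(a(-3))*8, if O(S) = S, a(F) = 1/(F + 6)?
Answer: 8/3 ≈ 2.6667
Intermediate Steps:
a(F) = 1/(6 + F)
O(a(-3))*8 = 8/(6 - 3) = 8/3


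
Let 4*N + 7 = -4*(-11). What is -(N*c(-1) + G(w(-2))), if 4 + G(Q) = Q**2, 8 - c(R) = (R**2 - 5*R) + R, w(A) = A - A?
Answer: -95/4 ≈ -23.750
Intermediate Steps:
N = 37/4 (N = -7/4 + (-4*(-11))/4 = -7/4 + (1/4)*44 = -7/4 + 11 = 37/4 ≈ 9.2500)
w(A) = 0
c(R) = 8 - R**2 + 4*R (c(R) = 8 - ((R**2 - 5*R) + R) = 8 - (R**2 - 4*R) = 8 + (-R**2 + 4*R) = 8 - R**2 + 4*R)
G(Q) = -4 + Q**2
-(N*c(-1) + G(w(-2))) = -(37*(8 - 1*(-1)**2 + 4*(-1))/4 + (-4 + 0**2)) = -(37*(8 - 1*1 - 4)/4 + (-4 + 0)) = -(37*(8 - 1 - 4)/4 - 4) = -((37/4)*3 - 4) = -(111/4 - 4) = -1*95/4 = -95/4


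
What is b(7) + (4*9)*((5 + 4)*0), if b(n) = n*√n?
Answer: 7*√7 ≈ 18.520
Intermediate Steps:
b(n) = n^(3/2)
b(7) + (4*9)*((5 + 4)*0) = 7^(3/2) + (4*9)*((5 + 4)*0) = 7*√7 + 36*(9*0) = 7*√7 + 36*0 = 7*√7 + 0 = 7*√7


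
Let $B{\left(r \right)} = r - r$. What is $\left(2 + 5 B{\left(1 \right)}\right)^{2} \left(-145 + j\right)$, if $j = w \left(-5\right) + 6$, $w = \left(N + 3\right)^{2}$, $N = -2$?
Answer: $-576$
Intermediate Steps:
$B{\left(r \right)} = 0$
$w = 1$ ($w = \left(-2 + 3\right)^{2} = 1^{2} = 1$)
$j = 1$ ($j = 1 \left(-5\right) + 6 = -5 + 6 = 1$)
$\left(2 + 5 B{\left(1 \right)}\right)^{2} \left(-145 + j\right) = \left(2 + 5 \cdot 0\right)^{2} \left(-145 + 1\right) = \left(2 + 0\right)^{2} \left(-144\right) = 2^{2} \left(-144\right) = 4 \left(-144\right) = -576$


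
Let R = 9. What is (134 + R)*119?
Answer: 17017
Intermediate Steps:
(134 + R)*119 = (134 + 9)*119 = 143*119 = 17017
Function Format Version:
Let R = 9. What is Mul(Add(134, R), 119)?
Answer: 17017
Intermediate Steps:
Mul(Add(134, R), 119) = Mul(Add(134, 9), 119) = Mul(143, 119) = 17017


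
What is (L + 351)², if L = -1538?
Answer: 1408969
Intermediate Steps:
(L + 351)² = (-1538 + 351)² = (-1187)² = 1408969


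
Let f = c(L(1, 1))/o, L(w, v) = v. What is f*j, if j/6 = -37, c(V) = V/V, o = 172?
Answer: -111/86 ≈ -1.2907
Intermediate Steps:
c(V) = 1
j = -222 (j = 6*(-37) = -222)
f = 1/172 ≈ 0.0058140
f*j = (1/172)*(-222) = -111/86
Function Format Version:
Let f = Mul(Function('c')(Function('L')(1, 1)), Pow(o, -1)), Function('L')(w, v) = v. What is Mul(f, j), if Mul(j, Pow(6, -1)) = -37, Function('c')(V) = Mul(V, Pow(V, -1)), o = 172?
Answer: Rational(-111, 86) ≈ -1.2907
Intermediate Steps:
Function('c')(V) = 1
j = -222 (j = Mul(6, -37) = -222)
f = Rational(1, 172) (f = Mul(1, Pow(172, -1)) = Mul(1, Rational(1, 172)) = Rational(1, 172) ≈ 0.0058140)
Mul(f, j) = Mul(Rational(1, 172), -222) = Rational(-111, 86)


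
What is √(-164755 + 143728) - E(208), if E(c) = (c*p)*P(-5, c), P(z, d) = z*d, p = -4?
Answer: -865280 + I*√21027 ≈ -8.6528e+5 + 145.01*I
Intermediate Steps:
P(z, d) = d*z
E(c) = 20*c² (E(c) = (c*(-4))*(c*(-5)) = (-4*c)*(-5*c) = 20*c²)
√(-164755 + 143728) - E(208) = √(-164755 + 143728) - 20*208² = √(-21027) - 20*43264 = I*√21027 - 1*865280 = I*√21027 - 865280 = -865280 + I*√21027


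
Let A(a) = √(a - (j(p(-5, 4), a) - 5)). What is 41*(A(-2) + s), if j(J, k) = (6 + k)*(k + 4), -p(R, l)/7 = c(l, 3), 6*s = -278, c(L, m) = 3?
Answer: -5699/3 + 41*I*√5 ≈ -1899.7 + 91.679*I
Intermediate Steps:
s = -139/3 (s = (⅙)*(-278) = -139/3 ≈ -46.333)
p(R, l) = -21 (p(R, l) = -7*3 = -21)
j(J, k) = (4 + k)*(6 + k) (j(J, k) = (6 + k)*(4 + k) = (4 + k)*(6 + k))
A(a) = √(-19 - a² - 9*a) (A(a) = √(a - ((24 + a² + 10*a) - 5)) = √(a - (19 + a² + 10*a)) = √(a + (-19 - a² - 10*a)) = √(-19 - a² - 9*a))
41*(A(-2) + s) = 41*(√(-19 - 1*(-2)² - 9*(-2)) - 139/3) = 41*(√(-19 - 1*4 + 18) - 139/3) = 41*(√(-19 - 4 + 18) - 139/3) = 41*(√(-5) - 139/3) = 41*(I*√5 - 139/3) = 41*(-139/3 + I*√5) = -5699/3 + 41*I*√5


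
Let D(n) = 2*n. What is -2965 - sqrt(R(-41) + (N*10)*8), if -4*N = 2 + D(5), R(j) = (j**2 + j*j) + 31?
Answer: -2965 - sqrt(3153) ≈ -3021.2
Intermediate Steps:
R(j) = 31 + 2*j**2 (R(j) = (j**2 + j**2) + 31 = 2*j**2 + 31 = 31 + 2*j**2)
N = -3 (N = -(2 + 2*5)/4 = -(2 + 10)/4 = -1/4*12 = -3)
-2965 - sqrt(R(-41) + (N*10)*8) = -2965 - sqrt((31 + 2*(-41)**2) - 3*10*8) = -2965 - sqrt((31 + 2*1681) - 30*8) = -2965 - sqrt((31 + 3362) - 240) = -2965 - sqrt(3393 - 240) = -2965 - sqrt(3153)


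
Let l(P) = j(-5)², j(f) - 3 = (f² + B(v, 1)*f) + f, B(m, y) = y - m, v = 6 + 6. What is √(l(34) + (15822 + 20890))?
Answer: 2*√10699 ≈ 206.87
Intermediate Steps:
v = 12
j(f) = 3 + f² - 10*f (j(f) = 3 + ((f² + (1 - 1*12)*f) + f) = 3 + ((f² + (1 - 12)*f) + f) = 3 + ((f² - 11*f) + f) = 3 + (f² - 10*f) = 3 + f² - 10*f)
l(P) = 6084 (l(P) = (3 + (-5)² - 10*(-5))² = (3 + 25 + 50)² = 78² = 6084)
√(l(34) + (15822 + 20890)) = √(6084 + (15822 + 20890)) = √(6084 + 36712) = √42796 = 2*√10699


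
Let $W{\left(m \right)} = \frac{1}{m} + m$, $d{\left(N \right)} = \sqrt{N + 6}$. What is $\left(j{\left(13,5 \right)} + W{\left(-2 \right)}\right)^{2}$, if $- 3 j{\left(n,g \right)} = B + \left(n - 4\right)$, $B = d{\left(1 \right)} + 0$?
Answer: $\frac{1117}{36} + \frac{11 \sqrt{7}}{3} \approx 40.729$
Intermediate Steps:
$d{\left(N \right)} = \sqrt{6 + N}$
$W{\left(m \right)} = m + \frac{1}{m}$
$B = \sqrt{7}$ ($B = \sqrt{6 + 1} + 0 = \sqrt{7} + 0 = \sqrt{7} \approx 2.6458$)
$j{\left(n,g \right)} = \frac{4}{3} - \frac{n}{3} - \frac{\sqrt{7}}{3}$ ($j{\left(n,g \right)} = - \frac{\sqrt{7} + \left(n - 4\right)}{3} = - \frac{\sqrt{7} + \left(-4 + n\right)}{3} = - \frac{-4 + n + \sqrt{7}}{3} = \frac{4}{3} - \frac{n}{3} - \frac{\sqrt{7}}{3}$)
$\left(j{\left(13,5 \right)} + W{\left(-2 \right)}\right)^{2} = \left(\left(\frac{4}{3} - \frac{13}{3} - \frac{\sqrt{7}}{3}\right) - \left(2 - \frac{1}{-2}\right)\right)^{2} = \left(\left(\frac{4}{3} - \frac{13}{3} - \frac{\sqrt{7}}{3}\right) - \frac{5}{2}\right)^{2} = \left(\left(-3 - \frac{\sqrt{7}}{3}\right) - \frac{5}{2}\right)^{2} = \left(- \frac{11}{2} - \frac{\sqrt{7}}{3}\right)^{2}$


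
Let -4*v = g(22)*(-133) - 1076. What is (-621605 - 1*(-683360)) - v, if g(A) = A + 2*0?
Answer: 121509/2 ≈ 60755.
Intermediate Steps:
g(A) = A (g(A) = A + 0 = A)
v = 2001/2 (v = -(22*(-133) - 1076)/4 = -(-2926 - 1076)/4 = -¼*(-4002) = 2001/2 ≈ 1000.5)
(-621605 - 1*(-683360)) - v = (-621605 - 1*(-683360)) - 1*2001/2 = (-621605 + 683360) - 2001/2 = 61755 - 2001/2 = 121509/2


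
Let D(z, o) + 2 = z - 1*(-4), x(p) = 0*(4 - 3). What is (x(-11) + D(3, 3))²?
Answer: 25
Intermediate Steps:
x(p) = 0 (x(p) = 0*1 = 0)
D(z, o) = 2 + z (D(z, o) = -2 + (z - 1*(-4)) = -2 + (z + 4) = -2 + (4 + z) = 2 + z)
(x(-11) + D(3, 3))² = (0 + (2 + 3))² = (0 + 5)² = 5² = 25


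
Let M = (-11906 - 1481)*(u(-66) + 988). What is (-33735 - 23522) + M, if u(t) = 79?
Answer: -14341186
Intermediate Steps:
M = -14283929 (M = (-11906 - 1481)*(79 + 988) = -13387*1067 = -14283929)
(-33735 - 23522) + M = (-33735 - 23522) - 14283929 = -57257 - 14283929 = -14341186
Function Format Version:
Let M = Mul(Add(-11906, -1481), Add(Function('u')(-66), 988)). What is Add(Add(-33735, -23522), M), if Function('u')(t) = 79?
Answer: -14341186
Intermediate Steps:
M = -14283929 (M = Mul(Add(-11906, -1481), Add(79, 988)) = Mul(-13387, 1067) = -14283929)
Add(Add(-33735, -23522), M) = Add(Add(-33735, -23522), -14283929) = Add(-57257, -14283929) = -14341186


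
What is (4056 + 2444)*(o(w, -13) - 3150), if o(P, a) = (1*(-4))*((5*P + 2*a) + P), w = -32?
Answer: -14807000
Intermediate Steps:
o(P, a) = -24*P - 8*a (o(P, a) = -4*((2*a + 5*P) + P) = -4*(2*a + 6*P) = -24*P - 8*a)
(4056 + 2444)*(o(w, -13) - 3150) = (4056 + 2444)*((-24*(-32) - 8*(-13)) - 3150) = 6500*((768 + 104) - 3150) = 6500*(872 - 3150) = 6500*(-2278) = -14807000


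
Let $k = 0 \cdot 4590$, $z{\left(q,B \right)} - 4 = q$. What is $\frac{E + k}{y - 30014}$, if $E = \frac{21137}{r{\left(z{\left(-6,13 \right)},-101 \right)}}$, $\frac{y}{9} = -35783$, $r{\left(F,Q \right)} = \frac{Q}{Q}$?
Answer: $- \frac{919}{15307} \approx -0.060038$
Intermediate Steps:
$z{\left(q,B \right)} = 4 + q$
$r{\left(F,Q \right)} = 1$
$y = -322047$ ($y = 9 \left(-35783\right) = -322047$)
$E = 21137$ ($E = \frac{21137}{1} = 21137 \cdot 1 = 21137$)
$k = 0$
$\frac{E + k}{y - 30014} = \frac{21137 + 0}{-322047 - 30014} = \frac{21137}{-352061} = 21137 \left(- \frac{1}{352061}\right) = - \frac{919}{15307}$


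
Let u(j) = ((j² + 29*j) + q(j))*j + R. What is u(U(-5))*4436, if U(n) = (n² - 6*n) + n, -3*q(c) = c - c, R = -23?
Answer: 876007972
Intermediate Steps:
q(c) = 0 (q(c) = -(c - c)/3 = -⅓*0 = 0)
U(n) = n² - 5*n
u(j) = -23 + j*(j² + 29*j) (u(j) = ((j² + 29*j) + 0)*j - 23 = (j² + 29*j)*j - 23 = j*(j² + 29*j) - 23 = -23 + j*(j² + 29*j))
u(U(-5))*4436 = (-23 + (-5*(-5 - 5))³ + 29*(-5*(-5 - 5))²)*4436 = (-23 + (-5*(-10))³ + 29*(-5*(-10))²)*4436 = (-23 + 50³ + 29*50²)*4436 = (-23 + 125000 + 29*2500)*4436 = (-23 + 125000 + 72500)*4436 = 197477*4436 = 876007972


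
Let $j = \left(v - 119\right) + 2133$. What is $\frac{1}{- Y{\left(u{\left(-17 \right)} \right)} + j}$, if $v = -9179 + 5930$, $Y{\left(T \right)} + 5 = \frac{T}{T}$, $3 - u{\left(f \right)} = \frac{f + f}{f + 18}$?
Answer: $- \frac{1}{1231} \approx -0.00081235$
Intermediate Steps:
$u{\left(f \right)} = 3 - \frac{2 f}{18 + f}$ ($u{\left(f \right)} = 3 - \frac{f + f}{f + 18} = 3 - \frac{2 f}{18 + f}$)
$Y{\left(T \right)} = -4$ ($Y{\left(T \right)} = -5 + \frac{T}{T} = -5 + 1 = -4$)
$v = -3249$
$j = -1235$ ($j = \left(-3249 - 119\right) + 2133 = -3368 + 2133 = -1235$)
$\frac{1}{- Y{\left(u{\left(-17 \right)} \right)} + j} = \frac{1}{\left(-1\right) \left(-4\right) - 1235} = \frac{1}{4 - 1235} = \frac{1}{-1231} = - \frac{1}{1231}$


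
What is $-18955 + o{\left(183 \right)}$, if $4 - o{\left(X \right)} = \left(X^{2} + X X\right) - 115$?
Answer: $-85814$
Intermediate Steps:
$o{\left(X \right)} = 119 - 2 X^{2}$ ($o{\left(X \right)} = 4 - \left(\left(X^{2} + X X\right) - 115\right) = 4 - \left(\left(X^{2} + X^{2}\right) - 115\right) = 4 - \left(2 X^{2} - 115\right) = 4 - \left(-115 + 2 X^{2}\right) = 119 - 2 X^{2}$)
$-18955 + o{\left(183 \right)} = -18955 + \left(119 - 2 \cdot 183^{2}\right) = -18955 + \left(119 - 66978\right) = -18955 - 66859 = -85814$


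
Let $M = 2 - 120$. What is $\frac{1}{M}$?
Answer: $- \frac{1}{118} \approx -0.0084746$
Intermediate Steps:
$M = -118$ ($M = 2 - 120 = -118$)
$\frac{1}{M} = \frac{1}{-118} = - \frac{1}{118}$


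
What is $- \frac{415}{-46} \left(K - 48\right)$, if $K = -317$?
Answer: $- \frac{151475}{46} \approx -3292.9$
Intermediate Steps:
$- \frac{415}{-46} \left(K - 48\right) = - \frac{415}{-46} \left(-317 - 48\right) = \left(-415\right) \left(- \frac{1}{46}\right) \left(-365\right) = \frac{415}{46} \left(-365\right) = - \frac{151475}{46}$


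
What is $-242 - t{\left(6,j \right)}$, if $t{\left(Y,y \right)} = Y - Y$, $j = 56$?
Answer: $-242$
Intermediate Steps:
$t{\left(Y,y \right)} = 0$
$-242 - t{\left(6,j \right)} = -242 - 0 = -242 + 0 = -242$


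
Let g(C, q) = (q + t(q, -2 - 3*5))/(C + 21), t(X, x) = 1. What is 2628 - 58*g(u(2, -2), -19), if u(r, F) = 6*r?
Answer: 29256/11 ≈ 2659.6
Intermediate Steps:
g(C, q) = (1 + q)/(21 + C) (g(C, q) = (q + 1)/(C + 21) = (1 + q)/(21 + C))
2628 - 58*g(u(2, -2), -19) = 2628 - 58*(1 - 19)/(21 + 6*2) = 2628 - 58*(-18)/(21 + 12) = 2628 - 58*(-18)/33 = 2628 - 58*(-6/11) = 2628 + 348/11 = 29256/11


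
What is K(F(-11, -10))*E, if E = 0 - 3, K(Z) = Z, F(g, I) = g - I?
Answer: 3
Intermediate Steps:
E = -3
K(F(-11, -10))*E = (-11 - 1*(-10))*(-3) = (-11 + 10)*(-3) = -1*(-3) = 3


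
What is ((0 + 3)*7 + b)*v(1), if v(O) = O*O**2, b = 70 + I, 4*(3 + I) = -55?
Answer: 297/4 ≈ 74.250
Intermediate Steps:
I = -67/4 (I = -3 + (1/4)*(-55) = -3 - 55/4 = -67/4 ≈ -16.750)
b = 213/4 (b = 70 - 67/4 = 213/4 ≈ 53.250)
v(O) = O**3
((0 + 3)*7 + b)*v(1) = ((0 + 3)*7 + 213/4)*1**3 = (3*7 + 213/4)*1 = (21 + 213/4)*1 = (297/4)*1 = 297/4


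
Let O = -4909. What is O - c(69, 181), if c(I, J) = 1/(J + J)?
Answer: -1777059/362 ≈ -4909.0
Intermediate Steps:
c(I, J) = 1/(2*J)
O - c(69, 181) = -4909 - 1/(2*181) = -4909 - 1*1/362 = -4909 - 1/362 = -1777059/362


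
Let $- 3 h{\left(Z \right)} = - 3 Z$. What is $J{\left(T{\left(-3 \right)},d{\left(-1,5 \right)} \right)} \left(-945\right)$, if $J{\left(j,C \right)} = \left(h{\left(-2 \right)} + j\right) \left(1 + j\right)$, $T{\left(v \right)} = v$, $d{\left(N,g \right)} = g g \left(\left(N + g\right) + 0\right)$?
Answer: $-9450$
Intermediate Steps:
$h{\left(Z \right)} = Z$ ($h{\left(Z \right)} = - \frac{\left(-3\right) Z}{3} = Z$)
$d{\left(N,g \right)} = g^{2} \left(N + g\right)$
$J{\left(j,C \right)} = \left(1 + j\right) \left(-2 + j\right)$ ($J{\left(j,C \right)} = \left(-2 + j\right) \left(1 + j\right) = \left(1 + j\right) \left(-2 + j\right)$)
$J{\left(T{\left(-3 \right)},d{\left(-1,5 \right)} \right)} \left(-945\right) = \left(-2 + \left(-3\right)^{2} - -3\right) \left(-945\right) = \left(-2 + 9 + 3\right) \left(-945\right) = 10 \left(-945\right) = -9450$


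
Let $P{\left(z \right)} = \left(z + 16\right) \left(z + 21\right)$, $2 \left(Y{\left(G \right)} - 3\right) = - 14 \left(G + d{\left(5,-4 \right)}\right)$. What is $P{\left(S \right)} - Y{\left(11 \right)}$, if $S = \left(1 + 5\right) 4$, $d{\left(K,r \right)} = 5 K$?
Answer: $2049$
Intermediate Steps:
$S = 24$ ($S = 6 \cdot 4 = 24$)
$Y{\left(G \right)} = -172 - 7 G$ ($Y{\left(G \right)} = 3 + \frac{\left(-14\right) \left(G + 5 \cdot 5\right)}{2} = 3 + \frac{\left(-14\right) \left(G + 25\right)}{2} = 3 + \frac{\left(-14\right) \left(25 + G\right)}{2} = 3 + \frac{-350 - 14 G}{2} = 3 - \left(175 + 7 G\right) = -172 - 7 G$)
$P{\left(z \right)} = \left(16 + z\right) \left(21 + z\right)$
$P{\left(S \right)} - Y{\left(11 \right)} = \left(336 + 24^{2} + 37 \cdot 24\right) - \left(-172 - 77\right) = \left(336 + 576 + 888\right) - \left(-172 - 77\right) = 1800 - -249 = 1800 + 249 = 2049$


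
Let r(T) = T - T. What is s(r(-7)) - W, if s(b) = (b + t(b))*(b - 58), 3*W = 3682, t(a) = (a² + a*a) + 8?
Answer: -5074/3 ≈ -1691.3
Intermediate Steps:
t(a) = 8 + 2*a² (t(a) = (a² + a²) + 8 = 2*a² + 8 = 8 + 2*a²)
r(T) = 0
W = 3682/3 (W = (⅓)*3682 = 3682/3 ≈ 1227.3)
s(b) = (-58 + b)*(8 + b + 2*b²) (s(b) = (b + (8 + 2*b²))*(b - 58) = (8 + b + 2*b²)*(-58 + b) = (-58 + b)*(8 + b + 2*b²))
s(r(-7)) - W = (-464 - 115*0² - 50*0 + 2*0³) - 1*3682/3 = (-464 - 115*0 + 0 + 2*0) - 3682/3 = (-464 + 0 + 0 + 0) - 3682/3 = -464 - 3682/3 = -5074/3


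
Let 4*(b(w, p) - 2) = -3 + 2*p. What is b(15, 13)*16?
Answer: 124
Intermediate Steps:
b(w, p) = 5/4 + p/2 (b(w, p) = 2 + (-3 + 2*p)/4 = 2 + (-¾ + p/2) = 5/4 + p/2)
b(15, 13)*16 = (5/4 + (½)*13)*16 = (5/4 + 13/2)*16 = (31/4)*16 = 124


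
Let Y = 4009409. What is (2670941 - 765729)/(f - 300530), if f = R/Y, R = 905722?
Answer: -1909693534927/301236695262 ≈ -6.3395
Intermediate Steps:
f = 905722/4009409 ≈ 0.22590
(2670941 - 765729)/(f - 300530) = (2670941 - 765729)/(905722/4009409 - 300530) = 1905212/(-1204946781048/4009409) = 1905212*(-4009409/1204946781048) = -1909693534927/301236695262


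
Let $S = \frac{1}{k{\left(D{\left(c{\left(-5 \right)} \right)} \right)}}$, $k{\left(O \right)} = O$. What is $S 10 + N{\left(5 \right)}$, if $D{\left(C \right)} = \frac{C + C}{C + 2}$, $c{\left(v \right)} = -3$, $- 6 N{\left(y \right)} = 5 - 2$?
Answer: $\frac{7}{6} \approx 1.1667$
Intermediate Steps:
$N{\left(y \right)} = - \frac{1}{2}$ ($N{\left(y \right)} = - \frac{5 - 2}{6} = \left(- \frac{1}{6}\right) 3 = - \frac{1}{2}$)
$D{\left(C \right)} = \frac{2 C}{2 + C}$
$S = \frac{1}{6}$ ($S = \frac{1}{2 \left(-3\right) \frac{1}{2 - 3}} = \frac{1}{2 \left(-3\right) \frac{1}{-1}} = \frac{1}{2 \left(-3\right) \left(-1\right)} = \frac{1}{6} \approx 0.16667$)
$S 10 + N{\left(5 \right)} = \frac{1}{6} \cdot 10 - \frac{1}{2} = \frac{5}{3} - \frac{1}{2} = \frac{7}{6}$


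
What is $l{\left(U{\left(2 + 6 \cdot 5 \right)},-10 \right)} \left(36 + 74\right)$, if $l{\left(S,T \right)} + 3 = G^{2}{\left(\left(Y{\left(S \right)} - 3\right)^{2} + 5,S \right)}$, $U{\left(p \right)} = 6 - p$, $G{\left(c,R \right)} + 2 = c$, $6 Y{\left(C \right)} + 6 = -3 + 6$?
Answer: $\frac{202015}{8} \approx 25252.0$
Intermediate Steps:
$Y{\left(C \right)} = - \frac{1}{2}$ ($Y{\left(C \right)} = -1 + \frac{-3 + 6}{6} = -1 + \frac{1}{6} \cdot 3 = -1 + \frac{1}{2} = - \frac{1}{2}$)
$G{\left(c,R \right)} = -2 + c$
$l{\left(S,T \right)} = \frac{3673}{16}$ ($l{\left(S,T \right)} = -3 + \left(-2 + \left(\left(- \frac{1}{2} - 3\right)^{2} + 5\right)\right)^{2} = -3 + \left(-2 + \left(\left(- \frac{7}{2}\right)^{2} + 5\right)\right)^{2} = -3 + \left(-2 + \left(\frac{49}{4} + 5\right)\right)^{2} = -3 + \left(-2 + \frac{69}{4}\right)^{2} = -3 + \left(\frac{61}{4}\right)^{2} = -3 + \frac{3721}{16} = \frac{3673}{16}$)
$l{\left(U{\left(2 + 6 \cdot 5 \right)},-10 \right)} \left(36 + 74\right) = \frac{3673 \left(36 + 74\right)}{16} = \frac{3673}{16} \cdot 110 = \frac{202015}{8}$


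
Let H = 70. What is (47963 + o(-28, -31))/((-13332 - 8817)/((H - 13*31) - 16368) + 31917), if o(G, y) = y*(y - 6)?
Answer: 45565895/29614887 ≈ 1.5386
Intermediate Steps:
o(G, y) = y*(-6 + y)
(47963 + o(-28, -31))/((-13332 - 8817)/((H - 13*31) - 16368) + 31917) = (47963 - 31*(-6 - 31))/((-13332 - 8817)/((70 - 13*31) - 16368) + 31917) = (47963 - 31*(-37))/(-22149/((70 - 403) - 16368) + 31917) = (47963 + 1147)/(-22149/(-333 - 16368) + 31917) = 49110/(-22149/(-16701) + 31917) = 49110/(-22149*(-1/16701) + 31917) = 49110/(7383/5567 + 31917) = 49110/(177689322/5567) = 49110*(5567/177689322) = 45565895/29614887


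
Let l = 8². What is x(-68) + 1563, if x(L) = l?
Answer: 1627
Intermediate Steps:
l = 64
x(L) = 64
x(-68) + 1563 = 64 + 1563 = 1627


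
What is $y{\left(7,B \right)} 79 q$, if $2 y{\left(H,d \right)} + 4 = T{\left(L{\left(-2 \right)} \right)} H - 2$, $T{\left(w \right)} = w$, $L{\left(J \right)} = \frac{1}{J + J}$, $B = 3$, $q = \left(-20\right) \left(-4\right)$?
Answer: $-24490$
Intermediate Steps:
$q = 80$
$L{\left(J \right)} = \frac{1}{2 J}$
$y{\left(H,d \right)} = -3 - \frac{H}{8}$ ($y{\left(H,d \right)} = -2 + \frac{\frac{1}{2 \left(-2\right)} H - 2}{2} = -2 + \frac{\frac{1}{2} \left(- \frac{1}{2}\right) H - 2}{2} = -2 + \frac{- \frac{H}{4} - 2}{2} = -2 + \frac{-2 - \frac{H}{4}}{2} = -2 - \left(1 + \frac{H}{8}\right) = -3 - \frac{H}{8}$)
$y{\left(7,B \right)} 79 q = \left(-3 - \frac{7}{8}\right) 79 \cdot 80 = \left(- \frac{31}{8}\right) 79 \cdot 80 = \left(- \frac{2449}{8}\right) 80 = -24490$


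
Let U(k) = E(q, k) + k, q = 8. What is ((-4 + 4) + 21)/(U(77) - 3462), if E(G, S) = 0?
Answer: -21/3385 ≈ -0.0062038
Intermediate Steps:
U(k) = k (U(k) = 0 + k = k)
((-4 + 4) + 21)/(U(77) - 3462) = ((-4 + 4) + 21)/(77 - 3462) = (0 + 21)/(-3385) = 21*(-1/3385) = -21/3385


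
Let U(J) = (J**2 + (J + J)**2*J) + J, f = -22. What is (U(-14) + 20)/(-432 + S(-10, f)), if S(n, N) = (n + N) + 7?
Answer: 10774/457 ≈ 23.576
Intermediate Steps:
S(n, N) = 7 + N + n (S(n, N) = (N + n) + 7 = 7 + N + n)
U(J) = J + J**2 + 4*J**3 (U(J) = (J**2 + (2*J)**2*J) + J = (J**2 + (4*J**2)*J) + J = (J**2 + 4*J**3) + J = J + J**2 + 4*J**3)
(U(-14) + 20)/(-432 + S(-10, f)) = (-14*(1 - 14 + 4*(-14)**2) + 20)/(-432 + (7 - 22 - 10)) = (-14*(1 - 14 + 4*196) + 20)/(-432 - 25) = (-14*(1 - 14 + 784) + 20)/(-457) = (-14*771 + 20)*(-1/457) = (-10794 + 20)*(-1/457) = -10774*(-1/457) = 10774/457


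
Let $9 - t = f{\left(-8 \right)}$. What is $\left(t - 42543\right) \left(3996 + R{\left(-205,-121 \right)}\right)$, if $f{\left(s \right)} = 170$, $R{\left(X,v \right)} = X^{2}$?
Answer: $-1965280784$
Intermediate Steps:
$t = -161$ ($t = 9 - 170 = -161$)
$\left(t - 42543\right) \left(3996 + R{\left(-205,-121 \right)}\right) = \left(-161 - 42543\right) \left(3996 + \left(-205\right)^{2}\right) = \left(-161 - 42543\right) \left(3996 + 42025\right) = \left(-161 - 42543\right) 46021 = \left(-42704\right) 46021 = -1965280784$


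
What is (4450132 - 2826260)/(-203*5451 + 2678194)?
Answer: 1623872/1571641 ≈ 1.0332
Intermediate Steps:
(4450132 - 2826260)/(-203*5451 + 2678194) = 1623872/(-1106553 + 2678194) = 1623872/1571641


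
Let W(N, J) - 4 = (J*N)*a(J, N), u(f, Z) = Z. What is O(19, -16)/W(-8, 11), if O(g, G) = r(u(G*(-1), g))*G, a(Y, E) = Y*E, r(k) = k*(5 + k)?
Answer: -1824/1937 ≈ -0.94166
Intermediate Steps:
a(Y, E) = E*Y
W(N, J) = 4 + J²*N² (W(N, J) = 4 + (J*N)*(N*J) = 4 + (J*N)*(J*N) = 4 + J²*N²)
O(g, G) = G*g*(5 + g) (O(g, G) = (g*(5 + g))*G = G*g*(5 + g))
O(19, -16)/W(-8, 11) = (-16*19*(5 + 19))/(4 + 11²*(-8)²) = (-16*19*24)/(4 + 121*64) = -7296/(4 + 7744) = -7296/7748 = -7296*1/7748 = -1824/1937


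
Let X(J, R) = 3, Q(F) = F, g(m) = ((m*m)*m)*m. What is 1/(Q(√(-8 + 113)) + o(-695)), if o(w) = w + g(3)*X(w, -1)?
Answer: -452/204199 - √105/204199 ≈ -0.0022637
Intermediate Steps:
g(m) = m⁴ (g(m) = (m²*m)*m = m³*m = m⁴)
o(w) = 243 + w (o(w) = w + 3⁴*3 = w + 81*3 = w + 243 = 243 + w)
1/(Q(√(-8 + 113)) + o(-695)) = 1/(√(-8 + 113) + (243 - 695)) = 1/(√105 - 452) = 1/(-452 + √105)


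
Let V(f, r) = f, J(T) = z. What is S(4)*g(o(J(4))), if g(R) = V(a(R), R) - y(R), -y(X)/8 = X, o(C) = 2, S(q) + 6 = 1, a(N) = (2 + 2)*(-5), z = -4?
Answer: 20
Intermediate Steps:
a(N) = -20 (a(N) = 4*(-5) = -20)
J(T) = -4
S(q) = -5 (S(q) = -6 + 1 = -5)
y(X) = -8*X
g(R) = -20 + 8*R (g(R) = -20 - (-8)*R = -20 + 8*R)
S(4)*g(o(J(4))) = -5*(-20 + 8*2) = -5*(-20 + 16) = -5*(-4) = 20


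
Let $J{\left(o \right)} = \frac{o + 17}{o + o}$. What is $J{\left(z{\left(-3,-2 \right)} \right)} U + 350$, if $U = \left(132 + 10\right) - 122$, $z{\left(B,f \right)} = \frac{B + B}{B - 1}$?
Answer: $\frac{1420}{3} \approx 473.33$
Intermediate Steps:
$z{\left(B,f \right)} = \frac{2 B}{-1 + B}$
$U = 20$ ($U = 142 - 122 = 20$)
$J{\left(o \right)} = \frac{17 + o}{2 o}$
$J{\left(z{\left(-3,-2 \right)} \right)} U + 350 = \frac{17 + 2 \left(-3\right) \frac{1}{-1 - 3}}{2 \cdot 2 \left(-3\right) \frac{1}{-1 - 3}} \cdot 20 + 350 = \frac{17 + 2 \left(-3\right) \frac{1}{-4}}{2 \cdot 2 \left(-3\right) \frac{1}{-4}} \cdot 20 + 350 = \frac{17 + 2 \left(-3\right) \left(- \frac{1}{4}\right)}{2 \cdot 2 \left(-3\right) \left(- \frac{1}{4}\right)} 20 + 350 = \frac{17 + \frac{3}{2}}{2 \cdot \frac{3}{2}} \cdot 20 + 350 = \frac{1}{2} \cdot \frac{2}{3} \cdot \frac{37}{2} \cdot 20 + 350 = \frac{37}{6} \cdot 20 + 350 = \frac{370}{3} + 350 = \frac{1420}{3}$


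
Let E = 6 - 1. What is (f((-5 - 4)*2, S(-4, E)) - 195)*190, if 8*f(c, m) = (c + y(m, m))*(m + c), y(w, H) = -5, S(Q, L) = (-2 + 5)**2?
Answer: -128535/4 ≈ -32134.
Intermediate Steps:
E = 5
S(Q, L) = 9 (S(Q, L) = 3**2 = 9)
f(c, m) = (-5 + c)*(c + m)/8 (f(c, m) = ((c - 5)*(m + c))/8 = ((-5 + c)*(c + m))/8 = (-5 + c)*(c + m)/8)
(f((-5 - 4)*2, S(-4, E)) - 195)*190 = ((-5*(-5 - 4)*2/8 - 5/8*9 + ((-5 - 4)*2)**2/8 + (1/8)*((-5 - 4)*2)*9) - 195)*190 = ((-(-45)*2/8 - 45/8 + (-9*2)**2/8 + (1/8)*(-9*2)*9) - 195)*190 = ((-5/8*(-18) - 45/8 + (1/8)*(-18)**2 + (1/8)*(-18)*9) - 195)*190 = ((45/4 - 45/8 + (1/8)*324 - 81/4) - 195)*190 = ((45/4 - 45/8 + 81/2 - 81/4) - 195)*190 = (207/8 - 195)*190 = -1353/8*190 = -128535/4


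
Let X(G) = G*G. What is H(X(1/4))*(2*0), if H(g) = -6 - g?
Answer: 0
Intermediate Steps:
X(G) = G²
H(X(1/4))*(2*0) = (-6 - (1/4)²)*(2*0) = (-6 - (¼)²)*0 = (-6 - 1*1/16)*0 = (-6 - 1/16)*0 = -97/16*0 = 0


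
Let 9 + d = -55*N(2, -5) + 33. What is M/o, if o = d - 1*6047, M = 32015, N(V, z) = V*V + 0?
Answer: -32015/6243 ≈ -5.1281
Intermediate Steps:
N(V, z) = V² (N(V, z) = V² + 0 = V²)
d = -196 (d = -9 + (-55*2² + 33) = -9 + (-55*4 + 33) = -9 + (-220 + 33) = -9 - 187 = -196)
o = -6243 (o = -196 - 1*6047 = -196 - 6047 = -6243)
M/o = 32015/(-6243) = 32015*(-1/6243) = -32015/6243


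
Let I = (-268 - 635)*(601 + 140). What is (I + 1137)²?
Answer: 446205296196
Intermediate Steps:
I = -669123 (I = -903*741 = -669123)
(I + 1137)² = (-669123 + 1137)² = (-667986)² = 446205296196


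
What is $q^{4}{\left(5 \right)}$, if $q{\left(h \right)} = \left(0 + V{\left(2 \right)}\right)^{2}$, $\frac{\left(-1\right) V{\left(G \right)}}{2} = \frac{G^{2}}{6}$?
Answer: $\frac{65536}{6561} \approx 9.9887$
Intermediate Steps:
$V{\left(G \right)} = - \frac{G^{2}}{3}$ ($V{\left(G \right)} = - 2 \frac{G^{2}}{6} = - \frac{G^{2}}{3}$)
$q{\left(h \right)} = \frac{16}{9}$ ($q{\left(h \right)} = \left(0 - \frac{2^{2}}{3}\right)^{2} = \left(0 - \frac{4}{3}\right)^{2} = \left(- \frac{4}{3}\right)^{2} = \frac{16}{9}$)
$q^{4}{\left(5 \right)} = \left(\frac{16}{9}\right)^{4} = \frac{65536}{6561}$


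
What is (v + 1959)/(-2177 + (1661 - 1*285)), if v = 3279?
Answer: -582/89 ≈ -6.5393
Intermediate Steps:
(v + 1959)/(-2177 + (1661 - 1*285)) = (3279 + 1959)/(-2177 + (1661 - 1*285)) = 5238/(-2177 + (1661 - 285)) = 5238/(-2177 + 1376) = 5238/(-801) = 5238*(-1/801) = -582/89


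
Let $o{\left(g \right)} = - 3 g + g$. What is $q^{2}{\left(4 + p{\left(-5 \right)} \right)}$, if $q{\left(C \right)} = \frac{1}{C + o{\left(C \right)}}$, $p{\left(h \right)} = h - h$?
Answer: $\frac{1}{16} \approx 0.0625$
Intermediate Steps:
$o{\left(g \right)} = - 2 g$
$p{\left(h \right)} = 0$
$q{\left(C \right)} = - \frac{1}{C}$ ($q{\left(C \right)} = \frac{1}{C - 2 C} = \frac{1}{\left(-1\right) C} = - \frac{1}{C}$)
$q^{2}{\left(4 + p{\left(-5 \right)} \right)} = \left(- \frac{1}{4 + 0}\right)^{2} = \left(- \frac{1}{4}\right)^{2} = \frac{1}{16}$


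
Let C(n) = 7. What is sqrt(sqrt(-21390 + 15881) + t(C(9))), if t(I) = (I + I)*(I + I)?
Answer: sqrt(196 + I*sqrt(5509)) ≈ 14.24 + 2.606*I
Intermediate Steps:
t(I) = 4*I**2 (t(I) = (2*I)*(2*I) = 4*I**2)
sqrt(sqrt(-21390 + 15881) + t(C(9))) = sqrt(sqrt(-21390 + 15881) + 4*7**2) = sqrt(sqrt(-5509) + 4*49) = sqrt(I*sqrt(5509) + 196) = sqrt(196 + I*sqrt(5509))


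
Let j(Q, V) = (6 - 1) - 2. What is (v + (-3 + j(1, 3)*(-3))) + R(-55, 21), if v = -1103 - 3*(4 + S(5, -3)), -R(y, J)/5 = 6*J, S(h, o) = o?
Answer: -1748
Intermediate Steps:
j(Q, V) = 3 (j(Q, V) = 5 - 2 = 3)
R(y, J) = -30*J
v = -1106 (v = -1103 - 3*(4 - 3) = -1103 - 3*1 = -1103 - 3 = -1106)
(v + (-3 + j(1, 3)*(-3))) + R(-55, 21) = (-1106 + (-3 + 3*(-3))) - 30*21 = (-1106 + (-3 - 9)) - 630 = (-1106 - 12) - 630 = -1118 - 630 = -1748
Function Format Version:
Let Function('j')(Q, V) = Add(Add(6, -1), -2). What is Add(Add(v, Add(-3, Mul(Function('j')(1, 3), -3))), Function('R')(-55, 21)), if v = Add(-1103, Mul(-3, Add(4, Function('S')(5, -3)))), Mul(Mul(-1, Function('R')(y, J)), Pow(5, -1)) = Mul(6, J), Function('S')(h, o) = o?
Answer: -1748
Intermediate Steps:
Function('j')(Q, V) = 3 (Function('j')(Q, V) = Add(5, -2) = 3)
Function('R')(y, J) = Mul(-30, J) (Function('R')(y, J) = Mul(-5, Mul(6, J)) = Mul(-30, J))
v = -1106 (v = Add(-1103, Mul(-3, Add(4, -3))) = Add(-1103, Mul(-3, 1)) = Add(-1103, -3) = -1106)
Add(Add(v, Add(-3, Mul(Function('j')(1, 3), -3))), Function('R')(-55, 21)) = Add(Add(-1106, Add(-3, Mul(3, -3))), Mul(-30, 21)) = Add(Add(-1106, Add(-3, -9)), -630) = Add(Add(-1106, -12), -630) = Add(-1118, -630) = -1748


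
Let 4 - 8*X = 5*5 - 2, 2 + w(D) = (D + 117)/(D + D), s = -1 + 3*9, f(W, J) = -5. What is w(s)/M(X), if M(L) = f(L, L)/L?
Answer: 57/160 ≈ 0.35625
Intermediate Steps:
s = 26 (s = -1 + 27 = 26)
w(D) = -2 + (117 + D)/(2*D) (w(D) = -2 + (D + 117)/(D + D) = -2 + (117 + D)/((2*D)) = -2 + (117 + D)*(1/(2*D)) = -2 + (117 + D)/(2*D))
X = -19/8 (X = 1/2 - (5*5 - 2)/8 = 1/2 - (25 - 2)/8 = 1/2 - 1/8*23 = 1/2 - 23/8 = -19/8 ≈ -2.3750)
M(L) = -5/L
w(s)/M(X) = ((3/2)*(39 - 1*26)/26)/((-5/(-19/8))) = ((3/2)*(1/26)*(39 - 26))/((-5*(-8/19))) = ((3/2)*(1/26)*13)/(40/19) = (3/4)*(19/40) = 57/160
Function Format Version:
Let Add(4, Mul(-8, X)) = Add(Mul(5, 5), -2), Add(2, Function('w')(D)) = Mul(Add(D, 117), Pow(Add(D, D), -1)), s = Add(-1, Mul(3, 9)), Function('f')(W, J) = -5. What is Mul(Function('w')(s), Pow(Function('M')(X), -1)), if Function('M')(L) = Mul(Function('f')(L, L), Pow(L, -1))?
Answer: Rational(57, 160) ≈ 0.35625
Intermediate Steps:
s = 26 (s = Add(-1, 27) = 26)
Function('w')(D) = Add(-2, Mul(Rational(1, 2), Pow(D, -1), Add(117, D))) (Function('w')(D) = Add(-2, Mul(Add(D, 117), Pow(Add(D, D), -1))) = Add(-2, Mul(Add(117, D), Pow(Mul(2, D), -1))) = Add(-2, Mul(Add(117, D), Mul(Rational(1, 2), Pow(D, -1)))) = Add(-2, Mul(Rational(1, 2), Pow(D, -1), Add(117, D))))
X = Rational(-19, 8) (X = Add(Rational(1, 2), Mul(Rational(-1, 8), Add(Mul(5, 5), -2))) = Add(Rational(1, 2), Mul(Rational(-1, 8), Add(25, -2))) = Add(Rational(1, 2), Mul(Rational(-1, 8), 23)) = Add(Rational(1, 2), Rational(-23, 8)) = Rational(-19, 8) ≈ -2.3750)
Function('M')(L) = Mul(-5, Pow(L, -1))
Mul(Function('w')(s), Pow(Function('M')(X), -1)) = Mul(Mul(Rational(3, 2), Pow(26, -1), Add(39, Mul(-1, 26))), Pow(Mul(-5, Pow(Rational(-19, 8), -1)), -1)) = Mul(Mul(Rational(3, 2), Rational(1, 26), Add(39, -26)), Pow(Mul(-5, Rational(-8, 19)), -1)) = Mul(Mul(Rational(3, 2), Rational(1, 26), 13), Pow(Rational(40, 19), -1)) = Mul(Rational(3, 4), Rational(19, 40)) = Rational(57, 160)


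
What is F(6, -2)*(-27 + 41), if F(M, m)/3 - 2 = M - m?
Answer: 420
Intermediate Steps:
F(M, m) = 6 - 3*m + 3*M (F(M, m) = 6 + 3*(M - m) = 6 + (-3*m + 3*M) = 6 - 3*m + 3*M)
F(6, -2)*(-27 + 41) = (6 - 3*(-2) + 3*6)*(-27 + 41) = (6 + 6 + 18)*14 = 30*14 = 420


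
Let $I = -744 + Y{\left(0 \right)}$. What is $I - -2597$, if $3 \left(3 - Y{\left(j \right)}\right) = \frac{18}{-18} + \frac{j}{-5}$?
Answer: $\frac{5569}{3} \approx 1856.3$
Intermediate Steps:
$Y{\left(j \right)} = \frac{10}{3} + \frac{j}{15}$ ($Y{\left(j \right)} = 3 - \frac{\frac{18}{-18} + \frac{j}{-5}}{3} = 3 - \frac{18 \left(- \frac{1}{18}\right) + j \left(- \frac{1}{5}\right)}{3} = 3 - \frac{-1 - \frac{j}{5}}{3} = 3 + \left(\frac{1}{3} + \frac{j}{15}\right) = \frac{10}{3} + \frac{j}{15}$)
$I = - \frac{2222}{3}$ ($I = -744 + \left(\frac{10}{3} + \frac{1}{15} \cdot 0\right) = -744 + \left(\frac{10}{3} + 0\right) = -744 + \frac{10}{3} = - \frac{2222}{3} \approx -740.67$)
$I - -2597 = - \frac{2222}{3} - -2597 = - \frac{2222}{3} + 2597 = \frac{5569}{3}$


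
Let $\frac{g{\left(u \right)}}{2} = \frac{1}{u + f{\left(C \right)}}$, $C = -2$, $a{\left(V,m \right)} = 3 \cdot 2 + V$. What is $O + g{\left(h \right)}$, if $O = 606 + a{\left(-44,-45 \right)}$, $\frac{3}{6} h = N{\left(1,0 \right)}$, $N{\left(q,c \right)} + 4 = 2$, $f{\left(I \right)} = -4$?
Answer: $\frac{2271}{4} \approx 567.75$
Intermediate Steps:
$a{\left(V,m \right)} = 6 + V$
$N{\left(q,c \right)} = -2$ ($N{\left(q,c \right)} = -4 + 2 = -2$)
$h = -4$ ($h = 2 \left(-2\right) = -4$)
$g{\left(u \right)} = \frac{2}{-4 + u}$ ($g{\left(u \right)} = \frac{2}{u - 4} = \frac{2}{-4 + u}$)
$O = 568$ ($O = 606 + \left(6 - 44\right) = 606 - 38 = 568$)
$O + g{\left(h \right)} = 568 + \frac{2}{-4 - 4} = 568 + \frac{2}{-8} = 568 + 2 \left(- \frac{1}{8}\right) = 568 - \frac{1}{4} = \frac{2271}{4}$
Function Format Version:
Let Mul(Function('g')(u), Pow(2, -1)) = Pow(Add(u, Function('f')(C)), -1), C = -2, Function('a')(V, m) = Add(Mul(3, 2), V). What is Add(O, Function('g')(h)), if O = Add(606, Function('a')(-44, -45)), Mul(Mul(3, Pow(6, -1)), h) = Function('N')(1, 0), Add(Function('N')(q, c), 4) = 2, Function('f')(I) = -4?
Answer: Rational(2271, 4) ≈ 567.75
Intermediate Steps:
Function('a')(V, m) = Add(6, V)
Function('N')(q, c) = -2 (Function('N')(q, c) = Add(-4, 2) = -2)
h = -4 (h = Mul(2, -2) = -4)
Function('g')(u) = Mul(2, Pow(Add(-4, u), -1)) (Function('g')(u) = Mul(2, Pow(Add(u, -4), -1)) = Mul(2, Pow(Add(-4, u), -1)))
O = 568 (O = Add(606, Add(6, -44)) = Add(606, -38) = 568)
Add(O, Function('g')(h)) = Add(568, Mul(2, Pow(Add(-4, -4), -1))) = Add(568, Mul(2, Pow(-8, -1))) = Add(568, Mul(2, Rational(-1, 8))) = Add(568, Rational(-1, 4)) = Rational(2271, 4)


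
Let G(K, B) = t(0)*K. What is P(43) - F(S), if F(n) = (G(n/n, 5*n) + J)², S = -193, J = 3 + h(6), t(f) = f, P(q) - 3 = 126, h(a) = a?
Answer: 48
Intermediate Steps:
P(q) = 129 (P(q) = 3 + 126 = 129)
G(K, B) = 0 (G(K, B) = 0*K = 0)
J = 9 (J = 3 + 6 = 9)
F(n) = 81 (F(n) = (0 + 9)² = 9² = 81)
P(43) - F(S) = 129 - 1*81 = 129 - 81 = 48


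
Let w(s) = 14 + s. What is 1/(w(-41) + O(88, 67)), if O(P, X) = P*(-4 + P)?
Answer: 1/7365 ≈ 0.00013578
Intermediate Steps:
1/(w(-41) + O(88, 67)) = 1/((14 - 41) + 88*(-4 + 88)) = 1/(-27 + 88*84) = 1/(-27 + 7392) = 1/7365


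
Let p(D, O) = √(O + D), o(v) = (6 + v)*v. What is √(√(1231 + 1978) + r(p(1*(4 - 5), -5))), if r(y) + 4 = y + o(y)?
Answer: √(-10 + √3209 + 7*I*√6) ≈ 6.9407 + 1.2352*I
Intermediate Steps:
o(v) = v*(6 + v)
p(D, O) = √(D + O)
r(y) = -4 + y + y*(6 + y) (r(y) = -4 + (y + y*(6 + y)) = -4 + y + y*(6 + y))
√(√(1231 + 1978) + r(p(1*(4 - 5), -5))) = √(√(1231 + 1978) + (-4 + √(1*(4 - 5) - 5) + √(1*(4 - 5) - 5)*(6 + √(1*(4 - 5) - 5)))) = √(√3209 + (-4 + √(1*(-1) - 5) + √(1*(-1) - 5)*(6 + √(1*(-1) - 5)))) = √(√3209 + (-4 + √(-1 - 5) + √(-1 - 5)*(6 + √(-1 - 5)))) = √(√3209 + (-4 + √(-6) + √(-6)*(6 + √(-6)))) = √(√3209 + (-4 + I*√6 + (I*√6)*(6 + I*√6))) = √(√3209 + (-4 + I*√6 + I*√6*(6 + I*√6))) = √(-4 + √3209 + I*√6 + I*√6*(6 + I*√6))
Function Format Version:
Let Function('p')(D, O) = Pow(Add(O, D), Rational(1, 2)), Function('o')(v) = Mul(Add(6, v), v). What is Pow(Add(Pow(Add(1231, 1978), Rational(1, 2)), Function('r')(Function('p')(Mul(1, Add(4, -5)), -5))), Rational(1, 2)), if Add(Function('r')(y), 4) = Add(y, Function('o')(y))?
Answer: Pow(Add(-10, Pow(3209, Rational(1, 2)), Mul(7, I, Pow(6, Rational(1, 2)))), Rational(1, 2)) ≈ Add(6.9407, Mul(1.2352, I))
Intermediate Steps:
Function('o')(v) = Mul(v, Add(6, v))
Function('p')(D, O) = Pow(Add(D, O), Rational(1, 2))
Function('r')(y) = Add(-4, y, Mul(y, Add(6, y))) (Function('r')(y) = Add(-4, Add(y, Mul(y, Add(6, y)))) = Add(-4, y, Mul(y, Add(6, y))))
Pow(Add(Pow(Add(1231, 1978), Rational(1, 2)), Function('r')(Function('p')(Mul(1, Add(4, -5)), -5))), Rational(1, 2)) = Pow(Add(Pow(Add(1231, 1978), Rational(1, 2)), Add(-4, Pow(Add(Mul(1, Add(4, -5)), -5), Rational(1, 2)), Mul(Pow(Add(Mul(1, Add(4, -5)), -5), Rational(1, 2)), Add(6, Pow(Add(Mul(1, Add(4, -5)), -5), Rational(1, 2)))))), Rational(1, 2)) = Pow(Add(Pow(3209, Rational(1, 2)), Add(-4, Pow(Add(Mul(1, -1), -5), Rational(1, 2)), Mul(Pow(Add(Mul(1, -1), -5), Rational(1, 2)), Add(6, Pow(Add(Mul(1, -1), -5), Rational(1, 2)))))), Rational(1, 2)) = Pow(Add(Pow(3209, Rational(1, 2)), Add(-4, Pow(Add(-1, -5), Rational(1, 2)), Mul(Pow(Add(-1, -5), Rational(1, 2)), Add(6, Pow(Add(-1, -5), Rational(1, 2)))))), Rational(1, 2)) = Pow(Add(Pow(3209, Rational(1, 2)), Add(-4, Pow(-6, Rational(1, 2)), Mul(Pow(-6, Rational(1, 2)), Add(6, Pow(-6, Rational(1, 2)))))), Rational(1, 2)) = Pow(Add(Pow(3209, Rational(1, 2)), Add(-4, Mul(I, Pow(6, Rational(1, 2))), Mul(Mul(I, Pow(6, Rational(1, 2))), Add(6, Mul(I, Pow(6, Rational(1, 2))))))), Rational(1, 2)) = Pow(Add(Pow(3209, Rational(1, 2)), Add(-4, Mul(I, Pow(6, Rational(1, 2))), Mul(I, Pow(6, Rational(1, 2)), Add(6, Mul(I, Pow(6, Rational(1, 2))))))), Rational(1, 2)) = Pow(Add(-4, Pow(3209, Rational(1, 2)), Mul(I, Pow(6, Rational(1, 2))), Mul(I, Pow(6, Rational(1, 2)), Add(6, Mul(I, Pow(6, Rational(1, 2)))))), Rational(1, 2))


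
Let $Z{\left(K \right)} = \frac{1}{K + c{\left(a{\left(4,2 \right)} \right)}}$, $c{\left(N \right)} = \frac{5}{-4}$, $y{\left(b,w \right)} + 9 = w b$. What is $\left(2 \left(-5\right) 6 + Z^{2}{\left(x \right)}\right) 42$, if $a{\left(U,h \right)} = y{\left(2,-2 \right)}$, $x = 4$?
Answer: $- \frac{304248}{121} \approx -2514.4$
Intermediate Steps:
$y{\left(b,w \right)} = -9 + b w$ ($y{\left(b,w \right)} = -9 + w b = -9 + b w$)
$a{\left(U,h \right)} = -13$ ($a{\left(U,h \right)} = -9 + 2 \left(-2\right) = -9 - 4 = -13$)
$c{\left(N \right)} = - \frac{5}{4}$ ($c{\left(N \right)} = 5 \left(- \frac{1}{4}\right) = - \frac{5}{4}$)
$Z{\left(K \right)} = \frac{1}{- \frac{5}{4} + K}$ ($Z{\left(K \right)} = \frac{1}{K - \frac{5}{4}} = \frac{1}{- \frac{5}{4} + K}$)
$\left(2 \left(-5\right) 6 + Z^{2}{\left(x \right)}\right) 42 = \left(2 \left(-5\right) 6 + \left(\frac{4}{-5 + 4 \cdot 4}\right)^{2}\right) 42 = \left(\left(-10\right) 6 + \left(\frac{4}{-5 + 16}\right)^{2}\right) 42 = \left(-60 + \left(\frac{4}{11}\right)^{2}\right) 42 = \left(-60 + \frac{16}{121}\right) 42 = \left(- \frac{7244}{121}\right) 42 = - \frac{304248}{121}$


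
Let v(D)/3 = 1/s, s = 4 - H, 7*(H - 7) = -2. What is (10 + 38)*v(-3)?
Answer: -1008/19 ≈ -53.053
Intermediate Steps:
H = 47/7 (H = 7 + (⅐)*(-2) = 7 - 2/7 = 47/7 ≈ 6.7143)
s = -19/7 (s = 4 - 1*47/7 = 4 - 47/7 = -19/7 ≈ -2.7143)
v(D) = -21/19 (v(D) = 3/(-19/7) = 3*(-7/19) = -21/19)
(10 + 38)*v(-3) = (10 + 38)*(-21/19) = 48*(-21/19) = -1008/19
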